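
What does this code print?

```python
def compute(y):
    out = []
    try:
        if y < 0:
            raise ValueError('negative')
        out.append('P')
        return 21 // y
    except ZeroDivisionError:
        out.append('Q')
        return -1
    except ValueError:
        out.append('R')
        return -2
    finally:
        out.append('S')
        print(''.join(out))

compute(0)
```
PQS

y=0 causes ZeroDivisionError, caught, finally prints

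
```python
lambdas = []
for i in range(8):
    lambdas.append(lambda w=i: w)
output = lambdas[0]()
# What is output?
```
0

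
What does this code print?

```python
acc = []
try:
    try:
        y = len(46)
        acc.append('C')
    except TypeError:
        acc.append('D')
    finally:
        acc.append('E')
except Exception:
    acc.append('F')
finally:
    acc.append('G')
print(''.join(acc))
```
DEG

Both finally blocks run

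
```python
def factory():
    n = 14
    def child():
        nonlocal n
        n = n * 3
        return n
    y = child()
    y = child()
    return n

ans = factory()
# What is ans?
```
126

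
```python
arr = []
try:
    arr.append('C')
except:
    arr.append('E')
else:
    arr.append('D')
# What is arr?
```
['C', 'D']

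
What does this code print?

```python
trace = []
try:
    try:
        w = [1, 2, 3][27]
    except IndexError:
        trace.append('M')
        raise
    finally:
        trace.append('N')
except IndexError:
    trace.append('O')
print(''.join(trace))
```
MNO

finally runs before re-raised exception propagates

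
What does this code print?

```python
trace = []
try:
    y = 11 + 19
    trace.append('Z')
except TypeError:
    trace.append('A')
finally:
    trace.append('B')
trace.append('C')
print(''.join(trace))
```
ZBC

finally runs after normal execution too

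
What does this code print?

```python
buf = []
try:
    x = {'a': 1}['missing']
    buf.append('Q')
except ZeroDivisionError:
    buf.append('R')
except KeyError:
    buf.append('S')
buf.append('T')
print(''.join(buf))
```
ST

KeyError is caught by its specific handler, not ZeroDivisionError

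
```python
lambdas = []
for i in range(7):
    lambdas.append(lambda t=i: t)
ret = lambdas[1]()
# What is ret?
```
1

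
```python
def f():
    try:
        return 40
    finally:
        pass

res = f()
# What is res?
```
40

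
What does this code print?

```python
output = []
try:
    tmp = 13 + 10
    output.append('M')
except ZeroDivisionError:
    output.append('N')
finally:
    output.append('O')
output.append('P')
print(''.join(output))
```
MOP

finally runs after normal execution too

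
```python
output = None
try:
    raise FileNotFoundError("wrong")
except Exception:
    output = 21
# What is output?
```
21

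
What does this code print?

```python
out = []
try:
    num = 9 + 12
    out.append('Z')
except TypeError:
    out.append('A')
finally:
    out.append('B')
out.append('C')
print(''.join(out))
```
ZBC

finally runs after normal execution too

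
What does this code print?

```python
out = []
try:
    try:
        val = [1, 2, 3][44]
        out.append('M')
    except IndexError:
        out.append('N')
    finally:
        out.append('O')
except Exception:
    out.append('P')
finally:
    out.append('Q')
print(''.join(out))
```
NOQ

Both finally blocks run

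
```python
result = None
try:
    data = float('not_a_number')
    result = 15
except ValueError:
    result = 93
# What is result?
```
93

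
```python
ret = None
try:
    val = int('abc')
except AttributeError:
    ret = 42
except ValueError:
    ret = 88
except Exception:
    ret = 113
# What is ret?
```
88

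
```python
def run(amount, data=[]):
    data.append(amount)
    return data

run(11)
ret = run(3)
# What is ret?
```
[11, 3]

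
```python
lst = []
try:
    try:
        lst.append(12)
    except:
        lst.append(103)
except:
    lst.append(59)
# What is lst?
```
[12]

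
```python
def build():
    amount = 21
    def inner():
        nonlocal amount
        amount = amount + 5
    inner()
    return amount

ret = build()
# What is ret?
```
26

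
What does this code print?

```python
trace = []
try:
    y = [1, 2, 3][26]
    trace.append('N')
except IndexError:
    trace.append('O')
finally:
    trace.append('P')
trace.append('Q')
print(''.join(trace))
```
OPQ

finally always runs, even after exception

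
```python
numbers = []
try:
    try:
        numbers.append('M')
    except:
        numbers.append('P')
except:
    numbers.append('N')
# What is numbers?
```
['M']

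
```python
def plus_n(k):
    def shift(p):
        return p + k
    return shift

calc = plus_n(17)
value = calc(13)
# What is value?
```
30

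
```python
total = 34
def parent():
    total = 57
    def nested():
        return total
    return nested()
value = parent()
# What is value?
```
57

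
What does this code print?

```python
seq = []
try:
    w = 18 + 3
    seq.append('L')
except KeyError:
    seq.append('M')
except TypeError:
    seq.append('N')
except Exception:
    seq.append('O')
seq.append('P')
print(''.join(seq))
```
LP

No exception, try block completes normally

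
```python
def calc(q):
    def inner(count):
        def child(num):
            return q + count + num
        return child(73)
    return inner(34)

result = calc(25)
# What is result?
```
132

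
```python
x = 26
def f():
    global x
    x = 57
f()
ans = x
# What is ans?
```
57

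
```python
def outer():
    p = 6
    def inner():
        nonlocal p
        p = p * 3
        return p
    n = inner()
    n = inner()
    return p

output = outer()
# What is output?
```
54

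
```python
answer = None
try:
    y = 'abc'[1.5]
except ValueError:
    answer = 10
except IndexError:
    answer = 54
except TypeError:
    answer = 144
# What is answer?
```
144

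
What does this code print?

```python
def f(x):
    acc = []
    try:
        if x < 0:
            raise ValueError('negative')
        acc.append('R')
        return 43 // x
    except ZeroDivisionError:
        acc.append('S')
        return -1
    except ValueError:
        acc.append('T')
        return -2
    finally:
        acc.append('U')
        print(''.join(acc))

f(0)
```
RSU

x=0 causes ZeroDivisionError, caught, finally prints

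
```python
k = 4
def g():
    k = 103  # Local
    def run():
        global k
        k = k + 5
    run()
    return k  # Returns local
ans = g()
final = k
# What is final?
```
9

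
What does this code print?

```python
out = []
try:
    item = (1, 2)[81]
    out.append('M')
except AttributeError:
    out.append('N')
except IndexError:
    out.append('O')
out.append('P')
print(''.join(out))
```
OP

IndexError is caught by its specific handler, not AttributeError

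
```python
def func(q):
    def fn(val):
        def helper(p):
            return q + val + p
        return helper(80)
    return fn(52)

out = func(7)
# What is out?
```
139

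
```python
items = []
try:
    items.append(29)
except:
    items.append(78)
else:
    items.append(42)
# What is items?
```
[29, 42]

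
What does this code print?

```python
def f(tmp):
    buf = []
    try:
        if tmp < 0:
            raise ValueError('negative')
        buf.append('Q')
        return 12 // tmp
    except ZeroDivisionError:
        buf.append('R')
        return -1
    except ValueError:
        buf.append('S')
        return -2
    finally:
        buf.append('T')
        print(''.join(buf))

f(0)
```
QRT

tmp=0 causes ZeroDivisionError, caught, finally prints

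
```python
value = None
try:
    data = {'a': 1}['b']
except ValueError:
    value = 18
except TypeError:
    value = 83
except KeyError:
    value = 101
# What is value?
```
101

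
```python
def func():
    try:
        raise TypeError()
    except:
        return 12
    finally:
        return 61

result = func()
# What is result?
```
61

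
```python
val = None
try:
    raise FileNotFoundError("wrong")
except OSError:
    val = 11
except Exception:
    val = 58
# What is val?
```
11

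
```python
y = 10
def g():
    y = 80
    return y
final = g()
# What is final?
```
80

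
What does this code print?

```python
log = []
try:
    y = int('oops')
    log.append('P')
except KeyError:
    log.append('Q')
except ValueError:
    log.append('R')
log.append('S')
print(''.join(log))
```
RS

ValueError is caught by its specific handler, not KeyError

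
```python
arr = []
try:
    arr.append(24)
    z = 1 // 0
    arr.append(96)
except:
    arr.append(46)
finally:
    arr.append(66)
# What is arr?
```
[24, 46, 66]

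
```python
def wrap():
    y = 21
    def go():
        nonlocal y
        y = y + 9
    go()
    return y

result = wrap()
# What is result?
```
30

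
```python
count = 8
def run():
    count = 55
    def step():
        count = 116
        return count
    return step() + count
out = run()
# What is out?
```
171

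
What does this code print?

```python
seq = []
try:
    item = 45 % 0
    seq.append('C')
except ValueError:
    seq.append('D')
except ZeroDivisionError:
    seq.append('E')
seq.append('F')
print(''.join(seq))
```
EF

ZeroDivisionError is caught by its specific handler, not ValueError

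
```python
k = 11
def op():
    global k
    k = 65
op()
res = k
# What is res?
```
65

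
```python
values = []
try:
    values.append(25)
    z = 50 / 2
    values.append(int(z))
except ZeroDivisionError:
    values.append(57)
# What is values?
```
[25, 25]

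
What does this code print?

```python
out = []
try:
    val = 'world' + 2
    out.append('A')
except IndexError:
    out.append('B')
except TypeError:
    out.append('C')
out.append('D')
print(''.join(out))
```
CD

TypeError is caught by its specific handler, not IndexError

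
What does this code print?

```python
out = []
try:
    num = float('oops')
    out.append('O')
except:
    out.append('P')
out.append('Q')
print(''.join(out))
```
PQ

Exception raised in try, caught by bare except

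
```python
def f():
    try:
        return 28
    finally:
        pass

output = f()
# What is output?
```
28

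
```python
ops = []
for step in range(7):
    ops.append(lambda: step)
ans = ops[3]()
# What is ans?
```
6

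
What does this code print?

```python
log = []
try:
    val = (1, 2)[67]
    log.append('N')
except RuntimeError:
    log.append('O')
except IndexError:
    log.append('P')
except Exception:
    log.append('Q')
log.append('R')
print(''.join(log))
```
PR

IndexError matches before generic Exception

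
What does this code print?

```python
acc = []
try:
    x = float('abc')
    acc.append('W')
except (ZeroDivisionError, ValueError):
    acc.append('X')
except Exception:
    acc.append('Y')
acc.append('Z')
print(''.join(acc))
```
XZ

ValueError matches tuple containing it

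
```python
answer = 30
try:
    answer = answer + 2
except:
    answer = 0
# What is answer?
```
32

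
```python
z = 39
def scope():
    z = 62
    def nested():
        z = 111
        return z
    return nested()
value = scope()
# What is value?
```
111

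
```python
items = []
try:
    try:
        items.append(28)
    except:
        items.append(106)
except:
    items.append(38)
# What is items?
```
[28]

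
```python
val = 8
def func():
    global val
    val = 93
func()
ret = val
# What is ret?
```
93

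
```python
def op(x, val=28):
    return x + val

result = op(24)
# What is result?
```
52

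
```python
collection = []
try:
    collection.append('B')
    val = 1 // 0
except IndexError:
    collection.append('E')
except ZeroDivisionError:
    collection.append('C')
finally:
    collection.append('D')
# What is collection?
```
['B', 'C', 'D']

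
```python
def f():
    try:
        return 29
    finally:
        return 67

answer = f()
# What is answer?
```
67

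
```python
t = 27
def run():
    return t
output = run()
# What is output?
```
27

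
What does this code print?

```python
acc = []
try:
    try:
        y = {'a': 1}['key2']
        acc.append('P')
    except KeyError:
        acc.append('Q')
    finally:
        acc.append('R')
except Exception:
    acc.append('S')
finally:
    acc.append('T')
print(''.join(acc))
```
QRT

Both finally blocks run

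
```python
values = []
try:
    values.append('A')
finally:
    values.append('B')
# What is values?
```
['A', 'B']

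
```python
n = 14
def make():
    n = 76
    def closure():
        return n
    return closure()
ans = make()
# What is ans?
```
76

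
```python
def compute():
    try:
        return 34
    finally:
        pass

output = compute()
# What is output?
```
34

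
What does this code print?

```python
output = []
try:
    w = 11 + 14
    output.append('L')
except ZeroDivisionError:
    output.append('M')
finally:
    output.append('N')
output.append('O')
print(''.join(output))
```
LNO

finally runs after normal execution too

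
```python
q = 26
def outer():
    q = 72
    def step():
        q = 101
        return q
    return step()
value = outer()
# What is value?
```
101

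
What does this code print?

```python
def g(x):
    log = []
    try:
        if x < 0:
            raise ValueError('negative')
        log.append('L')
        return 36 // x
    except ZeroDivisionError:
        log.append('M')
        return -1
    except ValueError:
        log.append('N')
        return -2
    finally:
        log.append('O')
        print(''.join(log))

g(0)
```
LMO

x=0 causes ZeroDivisionError, caught, finally prints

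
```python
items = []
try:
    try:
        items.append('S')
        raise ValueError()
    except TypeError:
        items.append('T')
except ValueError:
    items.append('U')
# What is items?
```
['S', 'U']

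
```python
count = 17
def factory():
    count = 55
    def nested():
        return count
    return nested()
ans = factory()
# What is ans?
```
55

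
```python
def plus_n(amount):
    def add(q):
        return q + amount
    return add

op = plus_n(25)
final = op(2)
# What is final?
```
27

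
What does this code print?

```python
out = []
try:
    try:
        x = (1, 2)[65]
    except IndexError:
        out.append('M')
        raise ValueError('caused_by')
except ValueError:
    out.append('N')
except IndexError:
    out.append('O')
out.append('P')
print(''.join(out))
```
MNP

ValueError raised and caught, original IndexError not re-raised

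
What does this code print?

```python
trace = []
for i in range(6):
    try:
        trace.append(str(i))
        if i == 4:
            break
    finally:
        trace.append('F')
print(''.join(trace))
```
0F1F2F3F4F

finally runs even when breaking out of loop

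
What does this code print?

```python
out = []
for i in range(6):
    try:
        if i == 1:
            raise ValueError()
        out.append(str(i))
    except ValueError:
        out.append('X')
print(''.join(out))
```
0X2345

Exception on i=1 caught, loop continues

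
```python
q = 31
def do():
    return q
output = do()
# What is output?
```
31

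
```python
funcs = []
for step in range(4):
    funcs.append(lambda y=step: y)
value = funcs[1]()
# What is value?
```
1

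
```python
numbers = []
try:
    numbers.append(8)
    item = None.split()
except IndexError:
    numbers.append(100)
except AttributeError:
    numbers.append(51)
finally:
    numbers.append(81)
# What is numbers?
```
[8, 51, 81]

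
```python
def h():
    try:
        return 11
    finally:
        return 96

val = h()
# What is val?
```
96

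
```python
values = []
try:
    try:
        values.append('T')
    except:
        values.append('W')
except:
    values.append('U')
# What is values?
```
['T']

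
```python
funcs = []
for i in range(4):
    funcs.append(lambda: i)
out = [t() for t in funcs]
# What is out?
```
[3, 3, 3, 3]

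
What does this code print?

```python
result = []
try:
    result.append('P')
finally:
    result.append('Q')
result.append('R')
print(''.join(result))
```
PQR

try/finally without except, no exception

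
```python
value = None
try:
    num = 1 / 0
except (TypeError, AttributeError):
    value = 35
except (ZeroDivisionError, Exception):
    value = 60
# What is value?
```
60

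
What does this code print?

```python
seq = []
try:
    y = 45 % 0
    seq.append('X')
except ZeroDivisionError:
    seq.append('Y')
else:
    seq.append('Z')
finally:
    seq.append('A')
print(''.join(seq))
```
YA

Exception: except runs, else skipped, finally runs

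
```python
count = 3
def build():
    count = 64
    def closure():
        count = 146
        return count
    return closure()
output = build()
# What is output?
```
146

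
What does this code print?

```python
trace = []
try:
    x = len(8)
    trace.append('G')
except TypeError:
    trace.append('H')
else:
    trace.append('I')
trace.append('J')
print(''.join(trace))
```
HJ

else block skipped when exception is caught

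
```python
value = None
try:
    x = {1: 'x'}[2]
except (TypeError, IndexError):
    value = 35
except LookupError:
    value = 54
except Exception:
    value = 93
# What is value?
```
54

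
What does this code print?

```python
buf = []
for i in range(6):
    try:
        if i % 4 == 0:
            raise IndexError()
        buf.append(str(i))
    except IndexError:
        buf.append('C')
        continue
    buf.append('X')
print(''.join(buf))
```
C1X2X3XC5X

continue in except skips rest of loop body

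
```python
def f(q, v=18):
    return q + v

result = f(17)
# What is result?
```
35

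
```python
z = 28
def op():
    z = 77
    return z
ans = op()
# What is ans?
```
77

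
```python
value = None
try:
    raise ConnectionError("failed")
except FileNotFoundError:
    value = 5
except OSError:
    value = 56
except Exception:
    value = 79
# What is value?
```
56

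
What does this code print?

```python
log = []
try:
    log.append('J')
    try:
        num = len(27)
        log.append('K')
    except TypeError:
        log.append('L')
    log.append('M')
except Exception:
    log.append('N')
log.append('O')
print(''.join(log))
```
JLMO

Inner exception caught by inner handler, outer continues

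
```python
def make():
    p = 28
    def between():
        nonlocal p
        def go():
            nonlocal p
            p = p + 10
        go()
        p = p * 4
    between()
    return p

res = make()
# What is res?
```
152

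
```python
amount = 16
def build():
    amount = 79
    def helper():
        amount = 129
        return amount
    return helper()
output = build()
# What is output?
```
129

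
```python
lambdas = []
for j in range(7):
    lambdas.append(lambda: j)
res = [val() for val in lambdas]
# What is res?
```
[6, 6, 6, 6, 6, 6, 6]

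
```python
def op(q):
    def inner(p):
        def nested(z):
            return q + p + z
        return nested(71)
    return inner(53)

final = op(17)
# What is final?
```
141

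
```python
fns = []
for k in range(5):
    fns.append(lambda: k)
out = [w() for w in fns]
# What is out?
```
[4, 4, 4, 4, 4]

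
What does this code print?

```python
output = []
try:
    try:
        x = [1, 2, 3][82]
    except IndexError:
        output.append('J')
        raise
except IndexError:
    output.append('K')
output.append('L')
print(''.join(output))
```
JKL

raise without argument re-raises current exception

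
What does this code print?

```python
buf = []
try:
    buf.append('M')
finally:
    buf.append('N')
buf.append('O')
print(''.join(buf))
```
MNO

try/finally without except, no exception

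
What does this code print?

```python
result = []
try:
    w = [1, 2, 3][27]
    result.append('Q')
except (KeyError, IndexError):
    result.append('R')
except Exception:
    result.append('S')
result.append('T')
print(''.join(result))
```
RT

IndexError matches tuple containing it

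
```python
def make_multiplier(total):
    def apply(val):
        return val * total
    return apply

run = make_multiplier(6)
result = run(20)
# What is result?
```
120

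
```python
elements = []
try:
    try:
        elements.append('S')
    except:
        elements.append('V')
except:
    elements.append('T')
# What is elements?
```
['S']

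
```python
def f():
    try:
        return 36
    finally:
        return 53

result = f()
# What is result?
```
53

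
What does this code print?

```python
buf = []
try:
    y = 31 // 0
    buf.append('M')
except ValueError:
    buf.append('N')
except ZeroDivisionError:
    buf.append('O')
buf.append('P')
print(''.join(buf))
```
OP

ZeroDivisionError is caught by its specific handler, not ValueError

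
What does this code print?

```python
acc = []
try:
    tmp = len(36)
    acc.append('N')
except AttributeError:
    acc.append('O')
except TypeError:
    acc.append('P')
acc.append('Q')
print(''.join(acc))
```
PQ

TypeError is caught by its specific handler, not AttributeError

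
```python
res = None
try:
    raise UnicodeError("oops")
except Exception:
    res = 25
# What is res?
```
25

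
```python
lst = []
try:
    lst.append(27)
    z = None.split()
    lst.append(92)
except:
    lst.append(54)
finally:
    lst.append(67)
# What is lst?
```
[27, 54, 67]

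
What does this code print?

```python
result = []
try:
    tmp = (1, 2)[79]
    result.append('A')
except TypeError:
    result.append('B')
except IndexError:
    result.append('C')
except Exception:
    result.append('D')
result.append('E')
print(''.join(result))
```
CE

IndexError matches before generic Exception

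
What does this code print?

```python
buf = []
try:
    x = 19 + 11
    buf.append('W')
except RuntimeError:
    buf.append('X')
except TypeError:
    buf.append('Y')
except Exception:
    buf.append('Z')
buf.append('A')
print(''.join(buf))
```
WA

No exception, try block completes normally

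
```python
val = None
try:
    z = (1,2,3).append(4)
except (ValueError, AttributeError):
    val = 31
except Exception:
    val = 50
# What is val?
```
31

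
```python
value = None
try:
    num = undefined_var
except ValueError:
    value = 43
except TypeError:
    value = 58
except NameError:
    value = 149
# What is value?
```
149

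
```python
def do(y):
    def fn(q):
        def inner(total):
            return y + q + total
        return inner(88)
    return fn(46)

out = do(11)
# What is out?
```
145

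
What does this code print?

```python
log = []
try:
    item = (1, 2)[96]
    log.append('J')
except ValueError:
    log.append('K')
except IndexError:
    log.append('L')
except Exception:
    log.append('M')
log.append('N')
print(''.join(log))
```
LN

IndexError matches before generic Exception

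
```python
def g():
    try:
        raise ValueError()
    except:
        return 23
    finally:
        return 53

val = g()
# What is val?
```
53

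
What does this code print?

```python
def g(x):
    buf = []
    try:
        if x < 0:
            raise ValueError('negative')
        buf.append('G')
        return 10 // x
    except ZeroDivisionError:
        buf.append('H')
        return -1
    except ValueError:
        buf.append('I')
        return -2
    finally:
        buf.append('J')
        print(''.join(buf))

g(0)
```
GHJ

x=0 causes ZeroDivisionError, caught, finally prints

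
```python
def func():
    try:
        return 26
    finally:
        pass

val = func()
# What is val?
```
26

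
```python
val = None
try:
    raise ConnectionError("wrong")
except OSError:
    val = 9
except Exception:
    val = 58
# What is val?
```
9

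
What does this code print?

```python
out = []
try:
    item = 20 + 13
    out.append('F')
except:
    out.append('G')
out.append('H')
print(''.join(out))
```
FH

No exception, try block completes normally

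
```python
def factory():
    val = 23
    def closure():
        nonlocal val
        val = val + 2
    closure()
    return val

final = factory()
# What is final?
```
25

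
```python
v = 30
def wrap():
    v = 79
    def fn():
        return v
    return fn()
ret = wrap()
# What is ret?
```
79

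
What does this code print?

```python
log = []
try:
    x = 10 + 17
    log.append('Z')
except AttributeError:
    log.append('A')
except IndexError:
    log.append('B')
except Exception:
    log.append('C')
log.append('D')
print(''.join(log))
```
ZD

No exception, try block completes normally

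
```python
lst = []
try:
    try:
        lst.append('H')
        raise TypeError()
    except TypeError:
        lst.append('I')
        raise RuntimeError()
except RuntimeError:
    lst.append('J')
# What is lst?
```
['H', 'I', 'J']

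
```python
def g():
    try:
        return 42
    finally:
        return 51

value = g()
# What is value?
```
51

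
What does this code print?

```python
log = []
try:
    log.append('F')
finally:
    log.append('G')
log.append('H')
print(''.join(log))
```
FGH

try/finally without except, no exception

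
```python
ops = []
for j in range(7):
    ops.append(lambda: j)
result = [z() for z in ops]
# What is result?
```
[6, 6, 6, 6, 6, 6, 6]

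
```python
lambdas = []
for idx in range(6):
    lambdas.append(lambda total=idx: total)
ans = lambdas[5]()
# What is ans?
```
5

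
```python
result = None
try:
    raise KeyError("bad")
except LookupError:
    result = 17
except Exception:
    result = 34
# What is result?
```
17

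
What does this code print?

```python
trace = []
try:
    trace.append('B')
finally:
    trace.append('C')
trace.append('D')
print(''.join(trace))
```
BCD

try/finally without except, no exception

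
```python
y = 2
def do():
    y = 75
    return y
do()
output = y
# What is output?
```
2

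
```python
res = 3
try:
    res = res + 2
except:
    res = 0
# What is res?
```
5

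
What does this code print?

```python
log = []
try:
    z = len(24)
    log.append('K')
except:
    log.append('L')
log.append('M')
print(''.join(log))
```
LM

Exception raised in try, caught by bare except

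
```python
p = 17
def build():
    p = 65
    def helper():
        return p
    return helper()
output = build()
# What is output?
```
65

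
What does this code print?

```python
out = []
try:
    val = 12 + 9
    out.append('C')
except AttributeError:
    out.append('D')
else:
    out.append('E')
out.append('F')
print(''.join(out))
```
CEF

else block runs when no exception occurs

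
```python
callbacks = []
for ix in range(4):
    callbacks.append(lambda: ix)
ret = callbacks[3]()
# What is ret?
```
3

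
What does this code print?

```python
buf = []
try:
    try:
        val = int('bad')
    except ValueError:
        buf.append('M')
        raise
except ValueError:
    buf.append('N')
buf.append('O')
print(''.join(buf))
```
MNO

raise without argument re-raises current exception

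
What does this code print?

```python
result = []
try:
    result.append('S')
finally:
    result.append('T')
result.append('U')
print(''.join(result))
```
STU

try/finally without except, no exception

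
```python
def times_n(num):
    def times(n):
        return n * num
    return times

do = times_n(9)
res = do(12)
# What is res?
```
108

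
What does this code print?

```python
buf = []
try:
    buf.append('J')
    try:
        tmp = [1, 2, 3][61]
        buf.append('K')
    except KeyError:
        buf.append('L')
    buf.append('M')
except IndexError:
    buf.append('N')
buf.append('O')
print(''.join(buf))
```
JNO

Inner handler doesn't match, propagates to outer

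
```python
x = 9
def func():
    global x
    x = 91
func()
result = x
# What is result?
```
91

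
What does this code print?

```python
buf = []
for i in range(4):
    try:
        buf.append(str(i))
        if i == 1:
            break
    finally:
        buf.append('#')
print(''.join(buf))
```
0#1#

finally runs even when breaking out of loop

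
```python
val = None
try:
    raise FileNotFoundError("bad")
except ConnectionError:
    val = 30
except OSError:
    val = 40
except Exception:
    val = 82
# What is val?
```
40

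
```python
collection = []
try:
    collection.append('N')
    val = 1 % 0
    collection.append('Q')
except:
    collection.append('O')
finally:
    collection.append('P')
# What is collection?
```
['N', 'O', 'P']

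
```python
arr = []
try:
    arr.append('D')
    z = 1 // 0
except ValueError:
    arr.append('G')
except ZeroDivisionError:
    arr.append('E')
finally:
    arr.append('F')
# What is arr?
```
['D', 'E', 'F']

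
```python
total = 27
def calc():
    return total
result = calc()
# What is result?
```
27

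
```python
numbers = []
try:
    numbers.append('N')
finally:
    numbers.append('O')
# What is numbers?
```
['N', 'O']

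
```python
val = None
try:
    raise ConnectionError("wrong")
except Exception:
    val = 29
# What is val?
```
29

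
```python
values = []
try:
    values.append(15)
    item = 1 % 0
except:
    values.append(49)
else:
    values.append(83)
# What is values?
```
[15, 49]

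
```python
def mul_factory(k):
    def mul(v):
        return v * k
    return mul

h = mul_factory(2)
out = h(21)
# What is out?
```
42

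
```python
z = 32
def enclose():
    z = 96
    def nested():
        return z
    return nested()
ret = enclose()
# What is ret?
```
96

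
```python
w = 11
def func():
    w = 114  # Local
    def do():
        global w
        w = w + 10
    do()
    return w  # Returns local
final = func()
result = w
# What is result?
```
21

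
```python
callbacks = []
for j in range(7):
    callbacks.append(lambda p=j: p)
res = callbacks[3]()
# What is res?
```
3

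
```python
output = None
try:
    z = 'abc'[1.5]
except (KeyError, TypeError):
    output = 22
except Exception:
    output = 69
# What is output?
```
22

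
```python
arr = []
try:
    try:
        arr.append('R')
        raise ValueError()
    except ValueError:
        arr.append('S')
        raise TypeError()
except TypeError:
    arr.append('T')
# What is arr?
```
['R', 'S', 'T']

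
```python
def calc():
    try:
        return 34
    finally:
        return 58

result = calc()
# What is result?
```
58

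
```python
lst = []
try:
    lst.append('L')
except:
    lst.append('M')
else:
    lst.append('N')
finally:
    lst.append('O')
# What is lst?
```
['L', 'N', 'O']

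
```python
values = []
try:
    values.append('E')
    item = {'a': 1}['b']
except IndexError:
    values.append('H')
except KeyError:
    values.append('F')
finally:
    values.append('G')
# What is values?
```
['E', 'F', 'G']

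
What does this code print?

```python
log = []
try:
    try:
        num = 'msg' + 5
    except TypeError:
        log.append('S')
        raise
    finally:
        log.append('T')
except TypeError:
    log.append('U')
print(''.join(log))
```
STU

finally runs before re-raised exception propagates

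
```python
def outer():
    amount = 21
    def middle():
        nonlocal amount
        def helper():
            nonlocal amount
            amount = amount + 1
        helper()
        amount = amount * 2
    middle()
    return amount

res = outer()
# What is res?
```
44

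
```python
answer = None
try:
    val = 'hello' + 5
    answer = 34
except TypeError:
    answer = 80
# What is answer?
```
80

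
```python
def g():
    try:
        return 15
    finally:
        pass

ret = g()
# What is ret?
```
15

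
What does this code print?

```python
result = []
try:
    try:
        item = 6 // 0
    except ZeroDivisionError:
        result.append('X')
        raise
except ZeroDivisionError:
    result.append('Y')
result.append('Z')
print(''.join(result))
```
XYZ

raise without argument re-raises current exception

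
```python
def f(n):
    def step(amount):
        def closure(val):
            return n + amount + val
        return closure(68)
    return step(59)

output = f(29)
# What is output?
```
156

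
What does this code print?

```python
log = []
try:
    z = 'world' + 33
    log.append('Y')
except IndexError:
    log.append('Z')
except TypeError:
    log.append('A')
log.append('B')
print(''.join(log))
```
AB

TypeError is caught by its specific handler, not IndexError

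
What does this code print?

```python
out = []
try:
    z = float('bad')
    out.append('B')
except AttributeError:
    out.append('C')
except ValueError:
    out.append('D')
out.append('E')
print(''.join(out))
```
DE

ValueError is caught by its specific handler, not AttributeError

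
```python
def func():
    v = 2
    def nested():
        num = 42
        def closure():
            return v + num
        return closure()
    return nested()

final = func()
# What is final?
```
44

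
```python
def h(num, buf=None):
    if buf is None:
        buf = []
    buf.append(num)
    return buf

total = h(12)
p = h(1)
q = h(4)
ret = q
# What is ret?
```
[4]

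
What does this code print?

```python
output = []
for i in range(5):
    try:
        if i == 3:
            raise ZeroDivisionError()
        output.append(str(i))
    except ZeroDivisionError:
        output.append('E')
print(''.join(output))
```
012E4

Exception on i=3 caught, loop continues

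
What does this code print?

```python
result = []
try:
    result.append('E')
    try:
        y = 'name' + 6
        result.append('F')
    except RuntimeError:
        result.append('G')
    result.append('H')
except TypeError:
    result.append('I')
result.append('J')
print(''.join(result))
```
EIJ

Inner handler doesn't match, propagates to outer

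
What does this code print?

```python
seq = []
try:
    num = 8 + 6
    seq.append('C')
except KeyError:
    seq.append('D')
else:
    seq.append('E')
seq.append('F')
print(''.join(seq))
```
CEF

else block runs when no exception occurs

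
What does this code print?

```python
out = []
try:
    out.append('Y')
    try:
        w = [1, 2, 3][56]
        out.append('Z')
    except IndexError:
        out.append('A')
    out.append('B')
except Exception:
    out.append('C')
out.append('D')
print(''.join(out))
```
YABD

Inner exception caught by inner handler, outer continues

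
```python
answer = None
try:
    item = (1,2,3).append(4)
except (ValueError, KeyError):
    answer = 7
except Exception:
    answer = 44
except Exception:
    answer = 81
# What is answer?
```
44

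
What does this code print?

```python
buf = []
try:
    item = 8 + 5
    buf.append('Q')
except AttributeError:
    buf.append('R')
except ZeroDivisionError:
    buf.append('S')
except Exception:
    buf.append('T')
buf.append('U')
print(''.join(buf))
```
QU

No exception, try block completes normally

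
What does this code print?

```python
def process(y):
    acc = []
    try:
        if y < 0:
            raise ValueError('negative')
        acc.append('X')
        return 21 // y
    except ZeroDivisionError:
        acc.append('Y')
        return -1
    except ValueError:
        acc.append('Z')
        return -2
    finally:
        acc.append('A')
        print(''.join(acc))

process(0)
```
XYA

y=0 causes ZeroDivisionError, caught, finally prints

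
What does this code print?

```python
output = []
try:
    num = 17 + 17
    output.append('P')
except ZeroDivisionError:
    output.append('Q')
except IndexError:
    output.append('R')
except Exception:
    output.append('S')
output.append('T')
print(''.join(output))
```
PT

No exception, try block completes normally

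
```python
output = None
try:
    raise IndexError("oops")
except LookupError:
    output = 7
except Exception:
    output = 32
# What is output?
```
7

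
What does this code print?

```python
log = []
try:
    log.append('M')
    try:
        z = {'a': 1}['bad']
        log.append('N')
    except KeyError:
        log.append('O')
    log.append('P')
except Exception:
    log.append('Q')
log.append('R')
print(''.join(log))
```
MOPR

Inner exception caught by inner handler, outer continues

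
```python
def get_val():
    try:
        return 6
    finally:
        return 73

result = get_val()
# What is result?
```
73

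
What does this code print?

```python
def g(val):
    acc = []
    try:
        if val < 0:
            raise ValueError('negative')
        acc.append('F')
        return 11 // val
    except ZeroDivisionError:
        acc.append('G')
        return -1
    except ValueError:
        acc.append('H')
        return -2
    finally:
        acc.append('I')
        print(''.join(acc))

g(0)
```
FGI

val=0 causes ZeroDivisionError, caught, finally prints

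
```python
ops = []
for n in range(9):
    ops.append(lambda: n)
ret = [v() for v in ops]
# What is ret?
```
[8, 8, 8, 8, 8, 8, 8, 8, 8]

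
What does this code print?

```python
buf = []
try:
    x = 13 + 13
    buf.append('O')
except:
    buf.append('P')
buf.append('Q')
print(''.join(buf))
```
OQ

No exception, try block completes normally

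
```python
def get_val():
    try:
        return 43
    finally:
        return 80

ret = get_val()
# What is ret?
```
80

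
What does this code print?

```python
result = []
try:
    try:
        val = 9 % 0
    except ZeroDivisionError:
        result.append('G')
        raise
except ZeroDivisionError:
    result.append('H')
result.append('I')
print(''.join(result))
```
GHI

raise without argument re-raises current exception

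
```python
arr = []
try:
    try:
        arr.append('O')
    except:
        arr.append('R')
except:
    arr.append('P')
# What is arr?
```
['O']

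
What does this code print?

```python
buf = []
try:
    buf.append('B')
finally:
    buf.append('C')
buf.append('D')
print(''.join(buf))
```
BCD

try/finally without except, no exception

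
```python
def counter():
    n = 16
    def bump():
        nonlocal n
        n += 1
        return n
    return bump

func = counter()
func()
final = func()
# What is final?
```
18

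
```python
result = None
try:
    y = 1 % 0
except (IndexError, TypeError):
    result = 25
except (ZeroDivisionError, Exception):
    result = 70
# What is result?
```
70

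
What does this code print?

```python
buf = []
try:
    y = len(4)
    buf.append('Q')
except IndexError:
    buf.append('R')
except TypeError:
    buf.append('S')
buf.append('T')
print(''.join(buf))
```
ST

TypeError is caught by its specific handler, not IndexError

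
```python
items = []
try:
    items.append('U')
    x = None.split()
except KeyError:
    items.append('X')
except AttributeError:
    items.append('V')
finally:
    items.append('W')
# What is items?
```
['U', 'V', 'W']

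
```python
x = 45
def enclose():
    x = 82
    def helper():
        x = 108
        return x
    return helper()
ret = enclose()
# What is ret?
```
108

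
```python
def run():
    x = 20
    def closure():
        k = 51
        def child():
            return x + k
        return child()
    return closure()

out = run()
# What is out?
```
71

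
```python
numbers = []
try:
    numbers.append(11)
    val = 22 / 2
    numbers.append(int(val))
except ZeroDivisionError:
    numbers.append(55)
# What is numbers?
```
[11, 11]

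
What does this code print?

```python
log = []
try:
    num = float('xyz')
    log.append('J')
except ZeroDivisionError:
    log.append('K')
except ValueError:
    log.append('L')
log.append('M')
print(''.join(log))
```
LM

ValueError is caught by its specific handler, not ZeroDivisionError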